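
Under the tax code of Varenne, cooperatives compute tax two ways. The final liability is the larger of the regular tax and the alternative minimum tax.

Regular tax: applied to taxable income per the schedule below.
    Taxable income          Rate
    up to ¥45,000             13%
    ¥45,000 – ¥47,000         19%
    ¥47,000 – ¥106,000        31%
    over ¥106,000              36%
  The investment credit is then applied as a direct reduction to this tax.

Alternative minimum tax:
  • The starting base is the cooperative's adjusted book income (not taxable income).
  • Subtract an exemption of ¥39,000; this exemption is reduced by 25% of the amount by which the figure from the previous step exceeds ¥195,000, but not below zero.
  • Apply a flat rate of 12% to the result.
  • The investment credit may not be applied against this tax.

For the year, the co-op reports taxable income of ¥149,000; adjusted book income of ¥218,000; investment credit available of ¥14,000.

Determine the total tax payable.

¥26,000

Regular tax:
  ¥45,000 × 13% = ¥5,850
  ¥2,000 × 19% = ¥380
  ¥59,000 × 31% = ¥18,290
  ¥43,000 × 36% = ¥15,480
  → ¥40,000
  Less investment credit ¥14,000 → ¥26,000

Alternative minimum tax:
  Base (adjusted book income): ¥218,000
  Exemption: ¥39,000 − 25% × (¥218,000 − ¥195,000) = ¥39,000 − ¥5,750 = ¥33,250
  Base: ¥218,000 − ¥33,250 = ¥184,750
  ¥184,750 × 12% = ¥22,170

¥26,000 > ¥22,170, so the regular tax governs.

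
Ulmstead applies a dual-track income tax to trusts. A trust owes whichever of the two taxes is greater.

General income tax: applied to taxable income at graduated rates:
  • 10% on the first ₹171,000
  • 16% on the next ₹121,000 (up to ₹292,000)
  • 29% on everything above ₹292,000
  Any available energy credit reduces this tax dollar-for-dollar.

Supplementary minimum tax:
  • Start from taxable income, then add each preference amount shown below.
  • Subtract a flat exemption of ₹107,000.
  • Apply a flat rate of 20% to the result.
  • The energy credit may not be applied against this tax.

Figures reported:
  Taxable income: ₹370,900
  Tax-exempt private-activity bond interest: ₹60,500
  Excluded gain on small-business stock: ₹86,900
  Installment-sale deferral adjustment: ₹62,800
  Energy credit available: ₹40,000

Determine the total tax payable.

₹94,820

Supplementary minimum tax:
  Adjusted income: ₹370,900 + ₹60,500 + ₹86,900 + ₹62,800 = ₹581,100
  Less exemption ₹107,000 → base ₹474,100
  ₹474,100 × 20% = ₹94,820

General income tax:
  ₹171,000 × 10% = ₹17,100
  ₹121,000 × 16% = ₹19,360
  ₹78,900 × 29% = ₹22,881
  → ₹59,341
  Less energy credit ₹40,000 → ₹19,341

₹94,820 > ₹19,341, so the supplementary minimum tax is the binding amount.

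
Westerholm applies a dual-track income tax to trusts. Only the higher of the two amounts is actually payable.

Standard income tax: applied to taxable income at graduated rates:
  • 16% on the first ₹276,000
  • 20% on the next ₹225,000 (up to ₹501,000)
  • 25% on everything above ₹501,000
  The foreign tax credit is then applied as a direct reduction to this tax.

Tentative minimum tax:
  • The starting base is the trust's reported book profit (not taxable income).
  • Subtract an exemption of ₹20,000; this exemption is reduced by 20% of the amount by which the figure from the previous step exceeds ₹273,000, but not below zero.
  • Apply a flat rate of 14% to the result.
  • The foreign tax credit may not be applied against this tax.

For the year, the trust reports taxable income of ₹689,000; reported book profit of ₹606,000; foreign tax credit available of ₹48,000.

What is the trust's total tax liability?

Tentative minimum tax:
  Base (reported book profit): ₹606,000
  Exemption: 20% × (₹606,000 − ₹273,000) = ₹66,600 ≥ ₹20,000, so the exemption is fully phased out
  Base: ₹606,000 − ₹0 = ₹606,000
  ₹606,000 × 14% = ₹84,840

Standard income tax:
  ₹276,000 × 16% = ₹44,160
  ₹225,000 × 20% = ₹45,000
  ₹188,000 × 25% = ₹47,000
  → ₹136,160
  Less foreign tax credit ₹48,000 → ₹88,160

₹88,160 > ₹84,840, so the standard income tax governs.

₹88,160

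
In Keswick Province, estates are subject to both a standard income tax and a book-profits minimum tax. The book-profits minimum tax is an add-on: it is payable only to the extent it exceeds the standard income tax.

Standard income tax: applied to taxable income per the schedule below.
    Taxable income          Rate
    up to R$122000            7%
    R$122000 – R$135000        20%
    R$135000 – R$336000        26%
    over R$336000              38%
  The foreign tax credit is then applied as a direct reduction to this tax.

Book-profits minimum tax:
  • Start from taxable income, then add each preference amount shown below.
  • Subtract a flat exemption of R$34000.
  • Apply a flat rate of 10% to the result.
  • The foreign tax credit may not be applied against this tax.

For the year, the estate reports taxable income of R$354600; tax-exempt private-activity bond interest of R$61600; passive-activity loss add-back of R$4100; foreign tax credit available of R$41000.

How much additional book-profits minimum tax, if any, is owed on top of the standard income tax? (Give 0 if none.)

Book-profits minimum tax:
  Adjusted income: R$354600 + R$61600 + R$4100 = R$420300
  Less exemption R$34000 → base R$386300
  R$386300 × 10% = R$38630

Standard income tax:
  R$122000 × 7% = R$8540
  R$13000 × 20% = R$2600
  R$201000 × 26% = R$52260
  R$18600 × 38% = R$7068
  → R$70468
  Less foreign tax credit R$41000 → R$29468

Excess of book-profits minimum tax over standard income tax: R$38630 − R$29468 = R$9162.

R$9162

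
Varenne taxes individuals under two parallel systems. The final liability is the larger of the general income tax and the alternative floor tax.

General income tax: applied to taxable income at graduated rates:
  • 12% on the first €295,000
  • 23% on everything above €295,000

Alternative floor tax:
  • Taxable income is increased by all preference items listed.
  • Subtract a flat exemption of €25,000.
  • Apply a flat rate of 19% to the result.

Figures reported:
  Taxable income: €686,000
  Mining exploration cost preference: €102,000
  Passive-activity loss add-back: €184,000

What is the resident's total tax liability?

Alternative floor tax:
  Adjusted income: €686,000 + €102,000 + €184,000 = €972,000
  Less exemption €25,000 → base €947,000
  €947,000 × 19% = €179,930

General income tax:
  €295,000 × 12% = €35,400
  €391,000 × 23% = €89,930
  → €125,330

€179,930 > €125,330, so the alternative floor tax is the binding amount.

€179,930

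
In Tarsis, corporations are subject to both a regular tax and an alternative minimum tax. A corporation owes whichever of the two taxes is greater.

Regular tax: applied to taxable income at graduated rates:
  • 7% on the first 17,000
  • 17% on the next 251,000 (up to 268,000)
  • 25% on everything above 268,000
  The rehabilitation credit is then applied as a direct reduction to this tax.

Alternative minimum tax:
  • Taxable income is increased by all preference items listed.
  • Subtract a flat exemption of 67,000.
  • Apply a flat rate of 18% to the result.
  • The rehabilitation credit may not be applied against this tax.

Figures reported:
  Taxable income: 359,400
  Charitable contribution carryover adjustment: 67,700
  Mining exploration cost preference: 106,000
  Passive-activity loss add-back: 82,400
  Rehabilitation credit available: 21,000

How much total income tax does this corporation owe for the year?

98,730

Regular tax:
  17,000 × 7% = 1,190
  251,000 × 17% = 42,670
  91,400 × 25% = 22,850
  → 66,710
  Less rehabilitation credit 21,000 → 45,710

Alternative minimum tax:
  Adjusted income: 359,400 + 67,700 + 106,000 + 82,400 = 615,500
  Less exemption 67,000 → base 548,500
  548,500 × 18% = 98,730

98,730 > 45,710, so the alternative minimum tax is the binding amount.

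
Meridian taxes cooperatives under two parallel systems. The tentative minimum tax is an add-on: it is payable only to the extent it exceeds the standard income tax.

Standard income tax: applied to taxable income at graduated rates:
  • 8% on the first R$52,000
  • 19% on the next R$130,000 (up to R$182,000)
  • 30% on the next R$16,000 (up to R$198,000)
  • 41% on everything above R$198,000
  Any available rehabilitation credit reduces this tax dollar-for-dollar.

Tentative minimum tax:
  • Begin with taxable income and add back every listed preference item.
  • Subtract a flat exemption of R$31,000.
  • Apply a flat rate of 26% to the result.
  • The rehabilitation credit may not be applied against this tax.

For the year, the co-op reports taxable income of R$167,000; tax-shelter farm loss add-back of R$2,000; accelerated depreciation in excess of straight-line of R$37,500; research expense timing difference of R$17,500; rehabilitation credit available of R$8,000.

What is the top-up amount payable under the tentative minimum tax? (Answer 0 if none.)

R$32,170

Standard income tax:
  R$52,000 × 8% = R$4,160
  R$115,000 × 19% = R$21,850
  → R$26,010
  Less rehabilitation credit R$8,000 → R$18,010

Tentative minimum tax:
  Adjusted income: R$167,000 + R$2,000 + R$37,500 + R$17,500 = R$224,000
  Less exemption R$31,000 → base R$193,000
  R$193,000 × 26% = R$50,180

Excess of tentative minimum tax over standard income tax: R$50,180 − R$18,010 = R$32,170.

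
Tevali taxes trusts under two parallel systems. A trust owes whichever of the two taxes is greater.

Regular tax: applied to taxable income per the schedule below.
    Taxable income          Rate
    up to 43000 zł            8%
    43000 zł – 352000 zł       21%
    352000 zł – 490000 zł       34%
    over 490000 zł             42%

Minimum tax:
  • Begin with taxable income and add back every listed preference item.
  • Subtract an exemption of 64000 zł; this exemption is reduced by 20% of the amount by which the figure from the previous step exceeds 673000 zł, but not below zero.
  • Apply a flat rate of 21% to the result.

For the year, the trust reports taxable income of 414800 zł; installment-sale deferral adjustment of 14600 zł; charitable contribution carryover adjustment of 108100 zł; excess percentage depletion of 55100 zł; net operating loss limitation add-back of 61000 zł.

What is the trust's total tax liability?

Regular tax:
  43000 zł × 8% = 3440 zł
  309000 zł × 21% = 64890 zł
  62800 zł × 34% = 21352 zł
  → 89682 zł

Minimum tax:
  Adjusted income: 414800 zł + 14600 zł + 108100 zł + 55100 zł + 61000 zł = 653600 zł
  Exemption: 653600 zł ≤ 673000 zł, so full 64000 zł applies
  Base: 653600 zł − 64000 zł = 589600 zł
  589600 zł × 21% = 123816 zł

123816 zł > 89682 zł, so the minimum tax is the binding amount.

123816 zł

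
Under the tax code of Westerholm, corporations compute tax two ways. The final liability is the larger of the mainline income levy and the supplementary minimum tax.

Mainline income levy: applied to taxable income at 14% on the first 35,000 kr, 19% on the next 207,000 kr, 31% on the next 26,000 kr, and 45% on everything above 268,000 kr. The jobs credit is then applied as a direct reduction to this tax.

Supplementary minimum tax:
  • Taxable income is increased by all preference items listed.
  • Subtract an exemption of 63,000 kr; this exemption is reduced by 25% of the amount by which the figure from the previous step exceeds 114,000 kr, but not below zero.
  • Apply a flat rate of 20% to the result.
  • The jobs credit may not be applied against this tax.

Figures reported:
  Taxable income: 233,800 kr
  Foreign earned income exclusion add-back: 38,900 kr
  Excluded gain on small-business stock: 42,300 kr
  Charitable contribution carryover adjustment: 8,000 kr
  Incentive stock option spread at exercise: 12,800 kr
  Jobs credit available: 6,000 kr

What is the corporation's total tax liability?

Mainline income levy:
  35,000 kr × 14% = 4,900 kr
  198,800 kr × 19% = 37,772 kr
  → 42,672 kr
  Less jobs credit 6,000 kr → 36,672 kr

Supplementary minimum tax:
  Adjusted income: 233,800 kr + 38,900 kr + 42,300 kr + 8,000 kr + 12,800 kr = 335,800 kr
  Exemption: 63,000 kr − 25% × (335,800 kr − 114,000 kr) = 63,000 kr − 55,450 kr = 7,550 kr
  Base: 335,800 kr − 7,550 kr = 328,250 kr
  328,250 kr × 20% = 65,650 kr

65,650 kr > 36,672 kr, so the supplementary minimum tax is the binding amount.

65,650 kr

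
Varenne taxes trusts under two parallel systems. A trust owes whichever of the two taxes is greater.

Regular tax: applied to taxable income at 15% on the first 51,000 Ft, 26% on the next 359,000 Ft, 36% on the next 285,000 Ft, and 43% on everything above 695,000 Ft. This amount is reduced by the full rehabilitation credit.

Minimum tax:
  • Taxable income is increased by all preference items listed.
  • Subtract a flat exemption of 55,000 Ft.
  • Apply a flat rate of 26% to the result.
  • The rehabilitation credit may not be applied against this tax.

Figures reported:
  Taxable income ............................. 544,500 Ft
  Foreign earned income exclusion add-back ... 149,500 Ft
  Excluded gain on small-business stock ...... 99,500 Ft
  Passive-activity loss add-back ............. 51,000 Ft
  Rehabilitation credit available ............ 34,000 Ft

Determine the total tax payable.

Regular tax:
  51,000 Ft × 15% = 7,650 Ft
  359,000 Ft × 26% = 93,340 Ft
  134,500 Ft × 36% = 48,420 Ft
  → 149,410 Ft
  Less rehabilitation credit 34,000 Ft → 115,410 Ft

Minimum tax:
  Adjusted income: 544,500 Ft + 149,500 Ft + 99,500 Ft + 51,000 Ft = 844,500 Ft
  Less exemption 55,000 Ft → base 789,500 Ft
  789,500 Ft × 26% = 205,270 Ft

205,270 Ft > 115,410 Ft, so the minimum tax is the binding amount.

205,270 Ft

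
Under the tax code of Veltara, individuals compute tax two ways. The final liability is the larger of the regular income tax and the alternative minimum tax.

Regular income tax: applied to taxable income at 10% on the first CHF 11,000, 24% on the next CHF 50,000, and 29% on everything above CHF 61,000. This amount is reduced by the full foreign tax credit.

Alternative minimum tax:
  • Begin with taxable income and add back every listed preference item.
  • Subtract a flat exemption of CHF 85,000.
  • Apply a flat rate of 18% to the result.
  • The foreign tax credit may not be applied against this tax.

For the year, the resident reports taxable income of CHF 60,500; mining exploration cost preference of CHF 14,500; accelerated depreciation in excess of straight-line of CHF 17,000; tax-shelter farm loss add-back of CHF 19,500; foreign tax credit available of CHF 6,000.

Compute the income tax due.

CHF 6,980

Alternative minimum tax:
  Adjusted income: CHF 60,500 + CHF 14,500 + CHF 17,000 + CHF 19,500 = CHF 111,500
  Less exemption CHF 85,000 → base CHF 26,500
  CHF 26,500 × 18% = CHF 4,770

Regular income tax:
  CHF 11,000 × 10% = CHF 1,100
  CHF 49,500 × 24% = CHF 11,880
  → CHF 12,980
  Less foreign tax credit CHF 6,000 → CHF 6,980

CHF 6,980 > CHF 4,770, so the regular income tax governs.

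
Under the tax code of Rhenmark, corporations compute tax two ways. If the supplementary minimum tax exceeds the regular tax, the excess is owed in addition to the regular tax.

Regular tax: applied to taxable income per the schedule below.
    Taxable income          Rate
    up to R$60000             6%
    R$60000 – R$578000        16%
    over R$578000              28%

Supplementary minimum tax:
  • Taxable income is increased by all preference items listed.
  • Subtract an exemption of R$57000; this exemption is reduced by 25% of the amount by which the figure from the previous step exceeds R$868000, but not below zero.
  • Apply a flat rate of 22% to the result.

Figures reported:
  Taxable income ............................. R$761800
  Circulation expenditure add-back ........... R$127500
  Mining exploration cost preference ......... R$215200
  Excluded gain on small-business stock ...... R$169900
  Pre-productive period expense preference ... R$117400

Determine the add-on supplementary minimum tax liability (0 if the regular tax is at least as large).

R$168252

Regular tax:
  R$60000 × 6% = R$3600
  R$518000 × 16% = R$82880
  R$183800 × 28% = R$51464
  → R$137944

Supplementary minimum tax:
  Adjusted income: R$761800 + R$127500 + R$215200 + R$169900 + R$117400 = R$1391800
  Exemption: 25% × (R$1391800 − R$868000) = R$130950 ≥ R$57000, so the exemption is fully phased out
  Base: R$1391800 − R$0 = R$1391800
  R$1391800 × 22% = R$306196

Excess of supplementary minimum tax over regular tax: R$306196 − R$137944 = R$168252.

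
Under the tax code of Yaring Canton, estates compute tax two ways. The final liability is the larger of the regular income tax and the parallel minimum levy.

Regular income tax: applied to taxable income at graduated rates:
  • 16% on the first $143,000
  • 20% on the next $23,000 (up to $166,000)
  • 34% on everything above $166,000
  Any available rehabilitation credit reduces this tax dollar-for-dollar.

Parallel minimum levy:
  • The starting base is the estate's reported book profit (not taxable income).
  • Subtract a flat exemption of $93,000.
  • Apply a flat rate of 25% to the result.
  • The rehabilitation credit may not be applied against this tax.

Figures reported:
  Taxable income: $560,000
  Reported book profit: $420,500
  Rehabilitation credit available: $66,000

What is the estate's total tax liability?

$95,440

Regular income tax:
  $143,000 × 16% = $22,880
  $23,000 × 20% = $4,600
  $394,000 × 34% = $133,960
  → $161,440
  Less rehabilitation credit $66,000 → $95,440

Parallel minimum levy:
  Base (reported book profit): $420,500
  Less exemption $93,000 → base $327,500
  $327,500 × 25% = $81,875

$95,440 > $81,875, so the regular income tax governs.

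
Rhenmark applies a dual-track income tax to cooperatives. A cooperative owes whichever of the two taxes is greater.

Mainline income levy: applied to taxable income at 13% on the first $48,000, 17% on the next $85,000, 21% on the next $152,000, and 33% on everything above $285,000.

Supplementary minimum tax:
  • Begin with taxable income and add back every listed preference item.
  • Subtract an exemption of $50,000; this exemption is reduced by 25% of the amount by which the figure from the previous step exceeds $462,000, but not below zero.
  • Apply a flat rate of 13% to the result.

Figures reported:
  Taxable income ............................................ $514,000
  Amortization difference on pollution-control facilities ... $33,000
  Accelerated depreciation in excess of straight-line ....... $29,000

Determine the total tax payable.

Supplementary minimum tax:
  Adjusted income: $514,000 + $33,000 + $29,000 = $576,000
  Exemption: $50,000 − 25% × ($576,000 − $462,000) = $50,000 − $28,500 = $21,500
  Base: $576,000 − $21,500 = $554,500
  $554,500 × 13% = $72,085

Mainline income levy:
  $48,000 × 13% = $6,240
  $85,000 × 17% = $14,450
  $152,000 × 21% = $31,920
  $229,000 × 33% = $75,570
  → $128,180

$128,180 > $72,085, so the mainline income levy governs.

$128,180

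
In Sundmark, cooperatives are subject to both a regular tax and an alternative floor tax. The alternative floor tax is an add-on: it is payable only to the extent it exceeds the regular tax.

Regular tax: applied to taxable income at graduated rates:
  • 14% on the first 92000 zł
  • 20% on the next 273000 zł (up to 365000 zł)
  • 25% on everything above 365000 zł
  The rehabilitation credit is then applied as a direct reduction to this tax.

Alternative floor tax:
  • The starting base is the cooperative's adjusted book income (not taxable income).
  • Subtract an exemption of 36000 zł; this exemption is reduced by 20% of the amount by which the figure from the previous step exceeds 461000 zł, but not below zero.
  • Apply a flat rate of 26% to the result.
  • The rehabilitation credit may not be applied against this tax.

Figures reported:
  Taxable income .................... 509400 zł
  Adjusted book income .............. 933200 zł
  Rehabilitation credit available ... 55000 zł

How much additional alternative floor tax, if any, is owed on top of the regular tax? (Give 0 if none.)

Regular tax:
  92000 zł × 14% = 12880 zł
  273000 zł × 20% = 54600 zł
  144400 zł × 25% = 36100 zł
  → 103580 zł
  Less rehabilitation credit 55000 zł → 48580 zł

Alternative floor tax:
  Base (adjusted book income): 933200 zł
  Exemption: 20% × (933200 zł − 461000 zł) = 94440 zł ≥ 36000 zł, so the exemption is fully phased out
  Base: 933200 zł − 0 zł = 933200 zł
  933200 zł × 26% = 242632 zł

Excess of alternative floor tax over regular tax: 242632 zł − 48580 zł = 194052 zł.

194052 zł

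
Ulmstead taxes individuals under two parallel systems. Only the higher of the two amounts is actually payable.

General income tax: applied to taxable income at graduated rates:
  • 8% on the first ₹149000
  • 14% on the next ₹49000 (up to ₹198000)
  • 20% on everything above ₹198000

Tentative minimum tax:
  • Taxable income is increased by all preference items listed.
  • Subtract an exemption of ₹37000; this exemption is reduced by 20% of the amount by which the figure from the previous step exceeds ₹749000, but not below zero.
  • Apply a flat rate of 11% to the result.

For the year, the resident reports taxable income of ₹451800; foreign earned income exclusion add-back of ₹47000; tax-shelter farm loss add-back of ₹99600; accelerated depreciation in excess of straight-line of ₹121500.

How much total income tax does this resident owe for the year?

₹75119

Tentative minimum tax:
  Adjusted income: ₹451800 + ₹47000 + ₹99600 + ₹121500 = ₹719900
  Exemption: ₹719900 ≤ ₹749000, so full ₹37000 applies
  Base: ₹719900 − ₹37000 = ₹682900
  ₹682900 × 11% = ₹75119

General income tax:
  ₹149000 × 8% = ₹11920
  ₹49000 × 14% = ₹6860
  ₹253800 × 20% = ₹50760
  → ₹69540

₹75119 > ₹69540, so the tentative minimum tax is the binding amount.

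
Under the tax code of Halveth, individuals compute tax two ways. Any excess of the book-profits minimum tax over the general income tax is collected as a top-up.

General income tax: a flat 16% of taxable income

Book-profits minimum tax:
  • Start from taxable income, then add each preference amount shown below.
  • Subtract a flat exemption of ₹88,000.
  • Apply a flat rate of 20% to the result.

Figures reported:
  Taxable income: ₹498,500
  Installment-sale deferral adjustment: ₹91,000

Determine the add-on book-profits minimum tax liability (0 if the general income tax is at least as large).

Book-profits minimum tax:
  Adjusted income: ₹498,500 + ₹91,000 = ₹589,500
  Less exemption ₹88,000 → base ₹501,500
  ₹501,500 × 20% = ₹100,300

General income tax:
  ₹498,500 × 16% = ₹79,760

Excess of book-profits minimum tax over general income tax: ₹100,300 − ₹79,760 = ₹20,540.

₹20,540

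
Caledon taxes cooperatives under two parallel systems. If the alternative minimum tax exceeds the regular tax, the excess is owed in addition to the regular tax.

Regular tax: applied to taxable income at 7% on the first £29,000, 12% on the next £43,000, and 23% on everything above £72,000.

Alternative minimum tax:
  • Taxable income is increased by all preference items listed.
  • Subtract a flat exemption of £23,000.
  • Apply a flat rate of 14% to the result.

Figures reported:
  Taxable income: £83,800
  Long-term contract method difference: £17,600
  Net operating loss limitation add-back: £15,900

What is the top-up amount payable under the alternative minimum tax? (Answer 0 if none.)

£3,298

Alternative minimum tax:
  Adjusted income: £83,800 + £17,600 + £15,900 = £117,300
  Less exemption £23,000 → base £94,300
  £94,300 × 14% = £13,202

Regular tax:
  £29,000 × 7% = £2,030
  £43,000 × 12% = £5,160
  £11,800 × 23% = £2,714
  → £9,904

Excess of alternative minimum tax over regular tax: £13,202 − £9,904 = £3,298.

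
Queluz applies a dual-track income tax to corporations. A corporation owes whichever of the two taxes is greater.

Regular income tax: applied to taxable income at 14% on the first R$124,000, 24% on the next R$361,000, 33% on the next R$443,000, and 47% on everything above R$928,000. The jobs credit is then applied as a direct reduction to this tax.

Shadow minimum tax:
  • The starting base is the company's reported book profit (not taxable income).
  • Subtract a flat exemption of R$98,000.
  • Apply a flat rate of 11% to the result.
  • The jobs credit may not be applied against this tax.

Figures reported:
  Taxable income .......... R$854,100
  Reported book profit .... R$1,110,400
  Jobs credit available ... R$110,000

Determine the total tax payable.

Regular income tax:
  R$124,000 × 14% = R$17,360
  R$361,000 × 24% = R$86,640
  R$369,100 × 33% = R$121,803
  → R$225,803
  Less jobs credit R$110,000 → R$115,803

Shadow minimum tax:
  Base (reported book profit): R$1,110,400
  Less exemption R$98,000 → base R$1,012,400
  R$1,012,400 × 11% = R$111,364

R$115,803 > R$111,364, so the regular income tax governs.

R$115,803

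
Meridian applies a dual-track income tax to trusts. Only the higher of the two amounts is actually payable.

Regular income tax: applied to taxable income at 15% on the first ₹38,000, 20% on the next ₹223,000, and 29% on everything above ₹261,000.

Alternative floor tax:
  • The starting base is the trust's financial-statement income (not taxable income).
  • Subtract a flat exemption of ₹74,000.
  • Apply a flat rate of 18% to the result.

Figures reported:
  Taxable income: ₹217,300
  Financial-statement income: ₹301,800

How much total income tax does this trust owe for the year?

₹41,560

Alternative floor tax:
  Base (financial-statement income): ₹301,800
  Less exemption ₹74,000 → base ₹227,800
  ₹227,800 × 18% = ₹41,004

Regular income tax:
  ₹38,000 × 15% = ₹5,700
  ₹179,300 × 20% = ₹35,860
  → ₹41,560

₹41,560 > ₹41,004, so the regular income tax governs.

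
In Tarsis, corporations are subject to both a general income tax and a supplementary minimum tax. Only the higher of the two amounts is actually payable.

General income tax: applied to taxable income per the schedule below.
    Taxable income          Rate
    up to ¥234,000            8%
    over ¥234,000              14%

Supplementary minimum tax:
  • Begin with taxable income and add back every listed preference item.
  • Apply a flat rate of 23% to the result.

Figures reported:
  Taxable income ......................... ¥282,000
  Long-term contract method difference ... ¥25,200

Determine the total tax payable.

Supplementary minimum tax:
  Adjusted income: ¥282,000 + ¥25,200 = ¥307,200
  ¥307,200 × 23% = ¥70,656

General income tax:
  ¥234,000 × 8% = ¥18,720
  ¥48,000 × 14% = ¥6,720
  → ¥25,440

¥70,656 > ¥25,440, so the supplementary minimum tax is the binding amount.

¥70,656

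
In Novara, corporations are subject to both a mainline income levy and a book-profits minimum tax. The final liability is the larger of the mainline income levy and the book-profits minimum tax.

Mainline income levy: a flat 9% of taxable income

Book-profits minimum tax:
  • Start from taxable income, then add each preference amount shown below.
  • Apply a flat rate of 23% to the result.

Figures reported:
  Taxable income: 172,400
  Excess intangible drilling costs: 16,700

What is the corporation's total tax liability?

Mainline income levy:
  172,400 × 9% = 15,516

Book-profits minimum tax:
  Adjusted income: 172,400 + 16,700 = 189,100
  189,100 × 23% = 43,493

43,493 > 15,516, so the book-profits minimum tax is the binding amount.

43,493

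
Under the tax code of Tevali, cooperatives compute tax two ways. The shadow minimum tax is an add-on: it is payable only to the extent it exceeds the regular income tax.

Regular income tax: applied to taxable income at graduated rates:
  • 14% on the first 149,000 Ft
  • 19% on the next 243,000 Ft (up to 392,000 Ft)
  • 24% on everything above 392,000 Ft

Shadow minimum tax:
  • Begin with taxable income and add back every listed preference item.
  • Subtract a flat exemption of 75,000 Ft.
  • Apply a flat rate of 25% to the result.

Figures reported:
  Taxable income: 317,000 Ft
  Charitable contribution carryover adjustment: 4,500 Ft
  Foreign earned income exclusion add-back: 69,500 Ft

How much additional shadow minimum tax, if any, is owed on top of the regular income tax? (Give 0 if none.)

26,220 Ft

Regular income tax:
  149,000 Ft × 14% = 20,860 Ft
  168,000 Ft × 19% = 31,920 Ft
  → 52,780 Ft

Shadow minimum tax:
  Adjusted income: 317,000 Ft + 4,500 Ft + 69,500 Ft = 391,000 Ft
  Less exemption 75,000 Ft → base 316,000 Ft
  316,000 Ft × 25% = 79,000 Ft

Excess of shadow minimum tax over regular income tax: 79,000 Ft − 52,780 Ft = 26,220 Ft.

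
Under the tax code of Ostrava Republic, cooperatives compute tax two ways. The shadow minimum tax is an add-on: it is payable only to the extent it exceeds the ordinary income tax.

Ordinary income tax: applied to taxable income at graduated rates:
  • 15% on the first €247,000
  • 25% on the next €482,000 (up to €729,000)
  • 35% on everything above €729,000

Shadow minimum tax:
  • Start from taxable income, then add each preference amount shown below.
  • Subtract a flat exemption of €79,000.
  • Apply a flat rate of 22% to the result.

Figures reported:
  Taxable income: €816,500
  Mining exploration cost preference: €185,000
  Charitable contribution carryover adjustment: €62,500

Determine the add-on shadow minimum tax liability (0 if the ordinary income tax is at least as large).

€28,525

Shadow minimum tax:
  Adjusted income: €816,500 + €185,000 + €62,500 = €1,064,000
  Less exemption €79,000 → base €985,000
  €985,000 × 22% = €216,700

Ordinary income tax:
  €247,000 × 15% = €37,050
  €482,000 × 25% = €120,500
  €87,500 × 35% = €30,625
  → €188,175

Excess of shadow minimum tax over ordinary income tax: €216,700 − €188,175 = €28,525.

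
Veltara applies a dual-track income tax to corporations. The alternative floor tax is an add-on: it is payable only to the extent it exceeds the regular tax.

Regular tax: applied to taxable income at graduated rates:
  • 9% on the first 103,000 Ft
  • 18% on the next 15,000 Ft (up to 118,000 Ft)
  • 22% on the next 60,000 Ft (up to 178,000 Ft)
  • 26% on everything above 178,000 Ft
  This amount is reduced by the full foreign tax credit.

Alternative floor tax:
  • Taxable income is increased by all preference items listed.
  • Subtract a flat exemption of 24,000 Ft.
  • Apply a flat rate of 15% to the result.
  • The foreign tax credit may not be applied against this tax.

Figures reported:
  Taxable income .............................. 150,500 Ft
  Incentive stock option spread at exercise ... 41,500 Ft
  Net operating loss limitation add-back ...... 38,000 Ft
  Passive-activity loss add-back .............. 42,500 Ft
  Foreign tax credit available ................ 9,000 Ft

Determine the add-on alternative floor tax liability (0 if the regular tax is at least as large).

Regular tax:
  103,000 Ft × 9% = 9,270 Ft
  15,000 Ft × 18% = 2,700 Ft
  32,500 Ft × 22% = 7,150 Ft
  → 19,120 Ft
  Less foreign tax credit 9,000 Ft → 10,120 Ft

Alternative floor tax:
  Adjusted income: 150,500 Ft + 41,500 Ft + 38,000 Ft + 42,500 Ft = 272,500 Ft
  Less exemption 24,000 Ft → base 248,500 Ft
  248,500 Ft × 15% = 37,275 Ft

Excess of alternative floor tax over regular tax: 37,275 Ft − 10,120 Ft = 27,155 Ft.

27,155 Ft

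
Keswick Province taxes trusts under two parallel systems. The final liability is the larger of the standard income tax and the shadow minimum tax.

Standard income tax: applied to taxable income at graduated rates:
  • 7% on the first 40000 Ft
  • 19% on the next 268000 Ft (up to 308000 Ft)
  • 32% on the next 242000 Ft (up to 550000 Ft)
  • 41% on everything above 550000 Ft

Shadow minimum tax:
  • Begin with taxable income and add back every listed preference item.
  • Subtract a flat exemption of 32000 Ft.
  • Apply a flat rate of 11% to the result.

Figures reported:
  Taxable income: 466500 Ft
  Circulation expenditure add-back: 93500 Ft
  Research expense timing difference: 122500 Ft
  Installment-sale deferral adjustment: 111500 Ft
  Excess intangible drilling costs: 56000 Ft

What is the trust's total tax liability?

104440 Ft

Standard income tax:
  40000 Ft × 7% = 2800 Ft
  268000 Ft × 19% = 50920 Ft
  158500 Ft × 32% = 50720 Ft
  → 104440 Ft

Shadow minimum tax:
  Adjusted income: 466500 Ft + 93500 Ft + 122500 Ft + 111500 Ft + 56000 Ft = 850000 Ft
  Less exemption 32000 Ft → base 818000 Ft
  818000 Ft × 11% = 89980 Ft

104440 Ft > 89980 Ft, so the standard income tax governs.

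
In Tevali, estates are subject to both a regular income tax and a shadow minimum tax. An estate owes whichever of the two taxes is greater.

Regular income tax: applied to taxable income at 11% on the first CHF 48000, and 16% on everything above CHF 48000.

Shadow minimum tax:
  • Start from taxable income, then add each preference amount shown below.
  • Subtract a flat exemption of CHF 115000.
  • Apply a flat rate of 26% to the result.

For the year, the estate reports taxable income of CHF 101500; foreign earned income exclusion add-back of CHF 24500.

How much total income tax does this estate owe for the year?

CHF 13840

Shadow minimum tax:
  Adjusted income: CHF 101500 + CHF 24500 = CHF 126000
  Less exemption CHF 115000 → base CHF 11000
  CHF 11000 × 26% = CHF 2860

Regular income tax:
  CHF 48000 × 11% = CHF 5280
  CHF 53500 × 16% = CHF 8560
  → CHF 13840

CHF 13840 > CHF 2860, so the regular income tax governs.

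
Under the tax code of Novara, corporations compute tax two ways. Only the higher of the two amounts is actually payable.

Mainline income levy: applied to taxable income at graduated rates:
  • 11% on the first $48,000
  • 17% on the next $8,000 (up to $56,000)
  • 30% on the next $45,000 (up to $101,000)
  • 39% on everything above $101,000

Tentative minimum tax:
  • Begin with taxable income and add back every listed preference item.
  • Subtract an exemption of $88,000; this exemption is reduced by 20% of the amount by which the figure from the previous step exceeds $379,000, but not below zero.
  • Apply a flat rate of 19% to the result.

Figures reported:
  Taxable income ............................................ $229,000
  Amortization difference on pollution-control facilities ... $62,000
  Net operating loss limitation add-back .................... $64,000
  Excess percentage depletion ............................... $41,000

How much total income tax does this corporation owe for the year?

Tentative minimum tax:
  Adjusted income: $229,000 + $62,000 + $64,000 + $41,000 = $396,000
  Exemption: $88,000 − 20% × ($396,000 − $379,000) = $88,000 − $3,400 = $84,600
  Base: $396,000 − $84,600 = $311,400
  $311,400 × 19% = $59,166

Mainline income levy:
  $48,000 × 11% = $5,280
  $8,000 × 17% = $1,360
  $45,000 × 30% = $13,500
  $128,000 × 39% = $49,920
  → $70,060

$70,060 > $59,166, so the mainline income levy governs.

$70,060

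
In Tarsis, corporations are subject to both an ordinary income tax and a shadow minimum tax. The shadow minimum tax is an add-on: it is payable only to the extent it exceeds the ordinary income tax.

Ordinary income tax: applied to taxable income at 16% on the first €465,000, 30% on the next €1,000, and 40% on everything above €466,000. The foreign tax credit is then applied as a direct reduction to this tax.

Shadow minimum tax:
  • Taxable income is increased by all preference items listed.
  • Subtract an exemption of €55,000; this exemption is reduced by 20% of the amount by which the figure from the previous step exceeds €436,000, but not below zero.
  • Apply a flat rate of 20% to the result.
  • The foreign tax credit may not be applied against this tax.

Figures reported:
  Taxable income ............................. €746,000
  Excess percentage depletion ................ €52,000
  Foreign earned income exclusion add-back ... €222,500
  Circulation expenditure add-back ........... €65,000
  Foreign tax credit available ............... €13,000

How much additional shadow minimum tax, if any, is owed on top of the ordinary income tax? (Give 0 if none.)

Shadow minimum tax:
  Adjusted income: €746,000 + €52,000 + €222,500 + €65,000 = €1,085,500
  Exemption: 20% × (€1,085,500 − €436,000) = €129,900 ≥ €55,000, so the exemption is fully phased out
  Base: €1,085,500 − €0 = €1,085,500
  €1,085,500 × 20% = €217,100

Ordinary income tax:
  €465,000 × 16% = €74,400
  €1,000 × 30% = €300
  €280,000 × 40% = €112,000
  → €186,700
  Less foreign tax credit €13,000 → €173,700

Excess of shadow minimum tax over ordinary income tax: €217,100 − €173,700 = €43,400.

€43,400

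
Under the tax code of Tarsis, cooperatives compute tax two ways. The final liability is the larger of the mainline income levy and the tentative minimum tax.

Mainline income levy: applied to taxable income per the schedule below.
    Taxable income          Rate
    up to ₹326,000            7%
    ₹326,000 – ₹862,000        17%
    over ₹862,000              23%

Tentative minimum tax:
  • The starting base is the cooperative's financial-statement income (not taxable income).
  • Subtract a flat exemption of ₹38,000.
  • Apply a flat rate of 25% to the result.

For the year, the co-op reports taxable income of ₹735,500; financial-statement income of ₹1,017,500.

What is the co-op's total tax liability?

Mainline income levy:
  ₹326,000 × 7% = ₹22,820
  ₹409,500 × 17% = ₹69,615
  → ₹92,435

Tentative minimum tax:
  Base (financial-statement income): ₹1,017,500
  Less exemption ₹38,000 → base ₹979,500
  ₹979,500 × 25% = ₹244,875

₹244,875 > ₹92,435, so the tentative minimum tax is the binding amount.

₹244,875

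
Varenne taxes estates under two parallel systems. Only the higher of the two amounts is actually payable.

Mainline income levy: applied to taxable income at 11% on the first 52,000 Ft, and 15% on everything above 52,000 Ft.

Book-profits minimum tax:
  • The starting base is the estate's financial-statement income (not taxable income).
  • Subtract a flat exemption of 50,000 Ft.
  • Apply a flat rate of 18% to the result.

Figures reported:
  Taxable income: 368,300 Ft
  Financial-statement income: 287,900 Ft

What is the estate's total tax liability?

Book-profits minimum tax:
  Base (financial-statement income): 287,900 Ft
  Less exemption 50,000 Ft → base 237,900 Ft
  237,900 Ft × 18% = 42,822 Ft

Mainline income levy:
  52,000 Ft × 11% = 5,720 Ft
  316,300 Ft × 15% = 47,445 Ft
  → 53,165 Ft

53,165 Ft > 42,822 Ft, so the mainline income levy governs.

53,165 Ft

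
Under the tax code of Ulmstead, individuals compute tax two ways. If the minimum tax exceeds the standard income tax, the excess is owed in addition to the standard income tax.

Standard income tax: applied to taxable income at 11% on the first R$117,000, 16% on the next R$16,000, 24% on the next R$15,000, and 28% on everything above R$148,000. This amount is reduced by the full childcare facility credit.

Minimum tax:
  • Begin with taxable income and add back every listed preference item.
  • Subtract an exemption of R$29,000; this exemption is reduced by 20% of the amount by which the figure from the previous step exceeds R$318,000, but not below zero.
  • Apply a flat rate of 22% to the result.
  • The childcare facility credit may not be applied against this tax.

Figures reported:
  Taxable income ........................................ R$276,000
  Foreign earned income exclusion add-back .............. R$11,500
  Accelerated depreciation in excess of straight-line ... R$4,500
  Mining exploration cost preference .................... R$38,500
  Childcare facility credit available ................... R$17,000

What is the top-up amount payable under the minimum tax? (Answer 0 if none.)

Standard income tax:
  R$117,000 × 11% = R$12,870
  R$16,000 × 16% = R$2,560
  R$15,000 × 24% = R$3,600
  R$128,000 × 28% = R$35,840
  → R$54,870
  Less childcare facility credit R$17,000 → R$37,870

Minimum tax:
  Adjusted income: R$276,000 + R$11,500 + R$4,500 + R$38,500 = R$330,500
  Exemption: R$29,000 − 20% × (R$330,500 − R$318,000) = R$29,000 − R$2,500 = R$26,500
  Base: R$330,500 − R$26,500 = R$304,000
  R$304,000 × 22% = R$66,880

Excess of minimum tax over standard income tax: R$66,880 − R$37,870 = R$29,010.

R$29,010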